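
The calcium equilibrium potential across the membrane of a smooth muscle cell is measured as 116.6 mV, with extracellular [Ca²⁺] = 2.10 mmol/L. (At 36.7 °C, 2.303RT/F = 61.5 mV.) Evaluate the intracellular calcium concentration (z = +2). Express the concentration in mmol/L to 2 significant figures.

Nernst: E = (61.5/2) · log₁₀([out]/[in]), so log₁₀([out]/[in]) = 116.6 × 2 / 61.5 = 3.7919.
[out]/[in] = 10^(3.7919) = 6193.
[in] = 2.10 / 6193 = 0.0003391 mmol/L.

0.00034 mmol/L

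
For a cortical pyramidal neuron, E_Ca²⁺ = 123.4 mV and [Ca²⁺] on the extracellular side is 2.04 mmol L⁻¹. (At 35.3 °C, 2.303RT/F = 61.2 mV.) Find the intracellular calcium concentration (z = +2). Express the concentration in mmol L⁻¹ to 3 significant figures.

Nernst: E = (61.2/2) · log₁₀([out]/[in]), so log₁₀([out]/[in]) = 123.4 × 2 / 61.2 = 4.0327.
[out]/[in] = 10^(4.0327) = 1.078e+04.
[in] = 2.04 / 1.078e+04 = 0.0001892 mmol L⁻¹.

0.000189 mmol L⁻¹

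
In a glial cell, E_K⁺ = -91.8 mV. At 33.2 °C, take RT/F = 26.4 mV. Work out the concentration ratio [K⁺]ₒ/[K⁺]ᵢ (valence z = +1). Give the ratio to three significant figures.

ln([out]/[in]) = E·z/(26.4) = -91.8 × 1 / 26.4 = -3.4773
[out]/[in] = e^(-3.4773) = 0.03089

0.0309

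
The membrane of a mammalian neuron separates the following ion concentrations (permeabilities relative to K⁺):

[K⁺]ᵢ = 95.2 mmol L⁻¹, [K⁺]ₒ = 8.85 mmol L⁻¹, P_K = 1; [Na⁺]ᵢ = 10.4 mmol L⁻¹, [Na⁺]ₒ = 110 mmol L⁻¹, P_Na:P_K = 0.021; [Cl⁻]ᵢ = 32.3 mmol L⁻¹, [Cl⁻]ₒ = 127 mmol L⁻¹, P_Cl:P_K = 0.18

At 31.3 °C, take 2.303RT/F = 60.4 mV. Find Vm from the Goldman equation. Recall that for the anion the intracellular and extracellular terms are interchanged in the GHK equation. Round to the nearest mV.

-51 mV

Vm = 60.4 · log₁₀[(Σ P·[cation]ₒ + Σ P·[anion]ᵢ) / (Σ P·[cation]ᵢ + Σ P·[anion]ₒ)]
Numerator = 1×8.85 + 0.021×110 + 0.18×32.3 = 16.97
Denominator = 1×95.2 + 0.021×10.4 + 0.18×127 = 118.3
Vm = 60.4 · log₁₀(0.14351) = 60.4 × (-0.8431) = -50.92 mV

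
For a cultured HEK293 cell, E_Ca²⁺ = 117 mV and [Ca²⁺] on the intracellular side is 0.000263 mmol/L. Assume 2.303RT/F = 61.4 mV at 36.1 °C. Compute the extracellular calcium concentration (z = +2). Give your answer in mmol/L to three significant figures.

Nernst: E = (61.4/2) · log₁₀([out]/[in]), so log₁₀([out]/[in]) = 117.0 × 2 / 61.4 = 3.8111.
[out]/[in] = 10^(3.8111) = 6473.
[out] = 6473 × 0.000263 = 1.702 mmol/L.

1.70 mmol/L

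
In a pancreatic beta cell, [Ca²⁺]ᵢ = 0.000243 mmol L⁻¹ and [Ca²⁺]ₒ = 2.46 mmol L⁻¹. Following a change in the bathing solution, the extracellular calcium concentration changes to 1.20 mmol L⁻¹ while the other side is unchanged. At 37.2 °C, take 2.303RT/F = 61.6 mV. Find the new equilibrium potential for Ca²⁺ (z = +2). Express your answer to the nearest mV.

After the shift: [Ca²⁺]_out = 1.20, [Ca²⁺]_in = 0.000243 mmol L⁻¹.
E_new = (61.6/2)·log₁₀(1.20/0.000243) = 30.80 · (3.6936) = 113.76 mV

114 mV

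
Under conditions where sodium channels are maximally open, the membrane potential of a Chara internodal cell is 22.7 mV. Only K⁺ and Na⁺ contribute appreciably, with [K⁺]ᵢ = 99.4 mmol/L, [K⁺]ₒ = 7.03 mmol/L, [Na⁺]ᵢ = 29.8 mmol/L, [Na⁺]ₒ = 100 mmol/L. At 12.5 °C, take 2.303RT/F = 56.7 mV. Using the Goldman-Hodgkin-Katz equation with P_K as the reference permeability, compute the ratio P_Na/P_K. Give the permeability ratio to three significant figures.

Let α = P_Na/P_K. GHK: Vm = 56.7·log₁₀[(Kₒ + α·Naₒ)/(Kᵢ + α·Naᵢ)].
10^(Vm/56.7) = 10^(22.7/56.7) = 2.5139
So 2.5139·(Kᵢ + α·Naᵢ) = Kₒ + α·Naₒ → α = (2.5139·99.4 − 7.03) / (100.0 − 2.5139·29.8)
α = (249.9 − 7.03) / (100.0 − 74.92) = 242.9/25.08 = 9.681

9.68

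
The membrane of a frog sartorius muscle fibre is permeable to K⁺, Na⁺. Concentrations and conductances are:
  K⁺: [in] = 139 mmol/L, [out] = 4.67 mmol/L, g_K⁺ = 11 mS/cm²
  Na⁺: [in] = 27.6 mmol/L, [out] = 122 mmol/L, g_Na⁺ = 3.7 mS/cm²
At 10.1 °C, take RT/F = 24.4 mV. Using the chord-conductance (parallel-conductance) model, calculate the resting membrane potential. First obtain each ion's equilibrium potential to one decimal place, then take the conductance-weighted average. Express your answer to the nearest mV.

E_K⁺ = (24.4/1)·ln(4.67/139) = -82.8 mV
E_Na⁺ = (24.4/1)·ln(122/27.6) = 36.3 mV
Vm = (Σ gᵢEᵢ)/(Σ gᵢ) = (11·-82.8 + 3.7·36.3) / (11 + 3.7)
= -776.49 / 14.7 = -52.82 mV

-53 mV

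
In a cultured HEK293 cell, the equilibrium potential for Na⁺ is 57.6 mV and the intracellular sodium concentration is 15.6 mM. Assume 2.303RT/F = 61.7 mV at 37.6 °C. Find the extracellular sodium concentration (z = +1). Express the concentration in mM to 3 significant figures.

134 mM

Nernst: E = (61.7/1) · log₁₀([out]/[in]), so log₁₀([out]/[in]) = 57.6 × 1 / 61.7 = 0.9335.
[out]/[in] = 10^(0.9335) = 8.581.
[out] = 8.581 × 15.6 = 133.9 mM.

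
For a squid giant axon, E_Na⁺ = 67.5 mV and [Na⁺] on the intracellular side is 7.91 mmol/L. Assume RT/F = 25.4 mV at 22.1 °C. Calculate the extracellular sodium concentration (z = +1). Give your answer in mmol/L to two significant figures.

Nernst: E = (25.4/1) · ln([out]/[in]), so ln([out]/[in]) = 67.5 × 1 / 25.4 = 2.6575.
[out]/[in] = e^(2.6575) = 14.26.
[out] = 14.26 × 7.91 = 112.8 mmol/L.

110 mmol/L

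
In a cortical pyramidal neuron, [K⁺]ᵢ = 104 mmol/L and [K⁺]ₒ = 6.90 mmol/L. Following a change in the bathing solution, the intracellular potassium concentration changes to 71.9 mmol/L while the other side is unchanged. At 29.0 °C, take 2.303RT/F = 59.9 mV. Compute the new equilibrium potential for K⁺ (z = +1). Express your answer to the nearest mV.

After the shift: [K⁺]_out = 6.90, [K⁺]_in = 71.9 mmol/L.
E_new = (59.9/1)·log₁₀(6.90/71.9) = 59.90 · (-1.0179) = -60.97 mV

-61 mV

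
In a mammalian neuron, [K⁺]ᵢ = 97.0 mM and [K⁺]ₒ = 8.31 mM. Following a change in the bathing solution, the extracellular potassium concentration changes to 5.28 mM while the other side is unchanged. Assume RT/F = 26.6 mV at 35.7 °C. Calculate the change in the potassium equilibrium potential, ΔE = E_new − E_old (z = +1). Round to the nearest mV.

E_old = (26.6/1)·ln(8.31/97.0) = -65.36 mV
E_new = (26.6/1)·ln(5.28/97.0) = -77.43 mV
ΔE = -77.43 − (-65.36) = -12.06 mV

-12 mV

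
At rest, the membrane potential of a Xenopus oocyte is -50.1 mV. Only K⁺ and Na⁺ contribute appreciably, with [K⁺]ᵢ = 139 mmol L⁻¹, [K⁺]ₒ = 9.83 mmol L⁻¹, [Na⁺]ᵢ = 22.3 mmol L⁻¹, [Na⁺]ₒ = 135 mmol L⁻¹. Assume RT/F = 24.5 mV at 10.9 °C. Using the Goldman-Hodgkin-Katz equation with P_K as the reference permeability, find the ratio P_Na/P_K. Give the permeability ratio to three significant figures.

0.0617

Let α = P_Na/P_K. GHK: Vm = 24.5·ln[(Kₒ + α·Naₒ)/(Kᵢ + α·Naᵢ)].
e^(Vm/24.5) = e^(-50.1/24.5) = 0.12939
So 0.12939·(Kᵢ + α·Naᵢ) = Kₒ + α·Naₒ → α = (0.12939·139.0 − 9.83) / (135.0 − 0.12939·22.3)
α = (17.99 − 9.83) / (135.0 − 2.885) = 8.156/132.1 = 0.06173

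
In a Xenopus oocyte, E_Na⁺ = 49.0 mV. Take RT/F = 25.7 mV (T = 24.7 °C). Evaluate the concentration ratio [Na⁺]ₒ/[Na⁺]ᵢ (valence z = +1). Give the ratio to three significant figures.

ln([out]/[in]) = E·z/(25.7) = 49.0 × 1 / 25.7 = 1.9066
[out]/[in] = e^(1.9066) = 6.73

6.73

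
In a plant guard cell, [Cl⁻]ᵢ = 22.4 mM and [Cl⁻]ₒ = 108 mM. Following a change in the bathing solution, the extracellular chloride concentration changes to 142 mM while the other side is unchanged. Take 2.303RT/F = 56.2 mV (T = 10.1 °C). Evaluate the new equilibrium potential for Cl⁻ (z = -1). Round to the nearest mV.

-45 mV

After the shift: [Cl⁻]_out = 142, [Cl⁻]_in = 22.4 mM.
E_new = (56.2/-1)·log₁₀(142/22.4) = -56.20 · (0.8020) = -45.07 mV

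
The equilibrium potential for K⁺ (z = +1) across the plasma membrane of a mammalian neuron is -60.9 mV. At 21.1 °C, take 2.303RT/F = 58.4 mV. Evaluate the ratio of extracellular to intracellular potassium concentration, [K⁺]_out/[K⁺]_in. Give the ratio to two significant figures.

0.091

log₁₀([out]/[in]) = E·z/(58.4) = -60.9 × 1 / 58.4 = -1.0428
[out]/[in] = 10^(-1.0428) = 0.09061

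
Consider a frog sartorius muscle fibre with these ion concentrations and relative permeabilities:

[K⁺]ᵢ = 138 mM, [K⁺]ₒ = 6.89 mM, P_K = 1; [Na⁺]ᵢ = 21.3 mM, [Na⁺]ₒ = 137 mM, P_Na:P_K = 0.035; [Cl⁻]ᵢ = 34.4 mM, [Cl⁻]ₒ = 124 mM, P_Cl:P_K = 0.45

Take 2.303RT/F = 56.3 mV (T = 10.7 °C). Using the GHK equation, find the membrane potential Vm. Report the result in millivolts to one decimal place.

-48.1 mV

Vm = 56.3 · log₁₀[(Σ P·[cation]ₒ + Σ P·[anion]ᵢ) / (Σ P·[cation]ᵢ + Σ P·[anion]ₒ)]
Numerator = 1×6.89 + 0.035×137 + 0.45×34.4 = 27.16
Denominator = 1×138 + 0.035×21.3 + 0.45×124 = 194.5
Vm = 56.3 · log₁₀(0.13963) = 56.3 × (-0.8550) = -48.14 mV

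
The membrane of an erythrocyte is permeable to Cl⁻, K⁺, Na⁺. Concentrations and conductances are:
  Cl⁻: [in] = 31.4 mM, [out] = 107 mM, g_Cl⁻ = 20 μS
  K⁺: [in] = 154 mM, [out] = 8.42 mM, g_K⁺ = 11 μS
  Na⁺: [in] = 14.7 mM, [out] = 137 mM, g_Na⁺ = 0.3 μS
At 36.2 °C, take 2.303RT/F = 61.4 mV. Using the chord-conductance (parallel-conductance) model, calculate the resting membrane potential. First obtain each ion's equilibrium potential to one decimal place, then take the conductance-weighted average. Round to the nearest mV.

E_Cl⁻ = (61.4/-1)·log₁₀(107/31.4) = -32.7 mV
E_K⁺ = (61.4/1)·log₁₀(8.42/154) = -77.5 mV
E_Na⁺ = (61.4/1)·log₁₀(137/14.7) = 59.5 mV
Vm = (Σ gᵢEᵢ)/(Σ gᵢ) = (20·-32.7 + 11·-77.5 + 0.3·59.5) / (20 + 11 + 0.3)
= -1488.65 / 31.3 = -47.56 mV

-48 mV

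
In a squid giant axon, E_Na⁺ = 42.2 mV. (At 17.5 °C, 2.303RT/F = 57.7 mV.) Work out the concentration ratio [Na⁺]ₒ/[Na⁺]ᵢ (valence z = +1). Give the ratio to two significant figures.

5.4

log₁₀([out]/[in]) = E·z/(57.7) = 42.2 × 1 / 57.7 = 0.7314
[out]/[in] = 10^(0.7314) = 5.387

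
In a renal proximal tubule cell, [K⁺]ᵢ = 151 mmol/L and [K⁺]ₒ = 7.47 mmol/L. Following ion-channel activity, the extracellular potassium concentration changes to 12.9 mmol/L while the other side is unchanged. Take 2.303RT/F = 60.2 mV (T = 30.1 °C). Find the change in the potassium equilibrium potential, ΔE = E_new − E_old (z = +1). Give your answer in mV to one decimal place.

E_old = (60.2/1)·log₁₀(7.47/151) = -78.60 mV
E_new = (60.2/1)·log₁₀(12.9/151) = -64.32 mV
ΔE = -64.32 − (-78.60) = 14.28 mV

14.3 mV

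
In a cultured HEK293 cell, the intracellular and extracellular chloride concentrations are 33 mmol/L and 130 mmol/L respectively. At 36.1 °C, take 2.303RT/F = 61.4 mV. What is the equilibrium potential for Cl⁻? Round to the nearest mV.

E = (61.4/z) · log₁₀([Cl⁻]_out/[Cl⁻]_in) with z = -1.
For an anion, dividing by z = -1 reverses the sign.
= (61.4/-1) · log₁₀(130/33) = -61.40 · log₁₀(3.939)
= -61.40 · (0.5954) = -36.56 mV

-37 mV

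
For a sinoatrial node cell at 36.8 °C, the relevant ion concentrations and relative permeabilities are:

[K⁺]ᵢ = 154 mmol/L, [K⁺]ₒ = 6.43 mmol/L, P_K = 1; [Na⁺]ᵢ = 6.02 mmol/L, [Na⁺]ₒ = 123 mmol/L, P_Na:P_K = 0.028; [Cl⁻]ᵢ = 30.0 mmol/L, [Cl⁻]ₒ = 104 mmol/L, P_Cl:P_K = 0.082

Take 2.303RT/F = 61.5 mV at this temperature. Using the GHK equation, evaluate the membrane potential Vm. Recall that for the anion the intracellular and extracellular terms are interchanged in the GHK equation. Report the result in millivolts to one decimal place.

Vm = 61.5 · log₁₀[(Σ P·[cation]ₒ + Σ P·[anion]ᵢ) / (Σ P·[cation]ᵢ + Σ P·[anion]ₒ)]
Numerator = 1×6.43 + 0.028×123 + 0.082×30.0 = 12.33
Denominator = 1×154 + 0.028×6.02 + 0.082×104 = 162.7
Vm = 61.5 · log₁₀(0.07581) = 61.5 × (-1.1203) = -68.90 mV

-68.9 mV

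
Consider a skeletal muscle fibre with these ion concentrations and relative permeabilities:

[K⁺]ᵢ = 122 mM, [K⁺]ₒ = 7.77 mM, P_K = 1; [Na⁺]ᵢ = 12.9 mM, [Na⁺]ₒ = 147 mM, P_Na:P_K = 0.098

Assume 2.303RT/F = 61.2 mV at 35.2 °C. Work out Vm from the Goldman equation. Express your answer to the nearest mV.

Vm = 61.2 · log₁₀[(Σ P·[cation]ₒ + Σ P·[anion]ᵢ) / (Σ P·[cation]ᵢ + Σ P·[anion]ₒ)]
Numerator = 1×7.77 + 0.098×147 = 22.18
Denominator = 1×122 + 0.098×12.9 = 123.3
Vm = 61.2 · log₁₀(0.17991) = 61.2 × (-0.7450) = -45.59 mV

-46 mV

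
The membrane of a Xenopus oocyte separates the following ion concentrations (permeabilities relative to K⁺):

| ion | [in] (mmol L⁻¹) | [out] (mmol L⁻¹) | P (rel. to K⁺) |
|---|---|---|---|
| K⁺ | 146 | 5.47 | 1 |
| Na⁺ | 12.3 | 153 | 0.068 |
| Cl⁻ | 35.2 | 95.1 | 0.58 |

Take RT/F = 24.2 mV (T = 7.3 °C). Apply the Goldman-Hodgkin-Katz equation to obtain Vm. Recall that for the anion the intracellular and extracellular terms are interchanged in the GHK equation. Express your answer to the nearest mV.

-42 mV

Vm = 24.2 · ln[(Σ P·[cation]ₒ + Σ P·[anion]ᵢ) / (Σ P·[cation]ᵢ + Σ P·[anion]ₒ)]
Numerator = 1×5.47 + 0.068×153 + 0.58×35.2 = 36.29
Denominator = 1×146 + 0.068×12.3 + 0.58×95.1 = 202
Vm = 24.2 · ln(0.17966) = 24.2 × (-1.7167) = -41.54 mV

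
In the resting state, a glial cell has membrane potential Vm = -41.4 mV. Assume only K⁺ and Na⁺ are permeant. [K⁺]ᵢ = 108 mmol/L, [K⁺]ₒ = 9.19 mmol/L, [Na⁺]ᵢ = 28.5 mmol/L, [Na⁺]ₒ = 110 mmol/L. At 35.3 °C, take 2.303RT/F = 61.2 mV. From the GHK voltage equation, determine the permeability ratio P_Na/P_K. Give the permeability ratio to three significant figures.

0.130

Let α = P_Na/P_K. GHK: Vm = 61.2·log₁₀[(Kₒ + α·Naₒ)/(Kᵢ + α·Naᵢ)].
10^(Vm/61.2) = 10^(-41.4/61.2) = 0.21063
So 0.21063·(Kᵢ + α·Naᵢ) = Kₒ + α·Naₒ → α = (0.21063·108.0 − 9.19) / (110.0 − 0.21063·28.5)
α = (22.75 − 9.19) / (110.0 − 6.003) = 13.56/104 = 0.1304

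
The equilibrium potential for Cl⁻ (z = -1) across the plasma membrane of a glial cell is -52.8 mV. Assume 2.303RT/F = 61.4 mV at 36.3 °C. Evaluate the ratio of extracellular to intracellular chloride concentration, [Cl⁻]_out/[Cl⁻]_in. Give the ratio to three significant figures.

7.24

log₁₀([out]/[in]) = E·z/(61.4) = -52.8 × -1 / 61.4 = 0.8599
[out]/[in] = 10^(0.8599) = 7.243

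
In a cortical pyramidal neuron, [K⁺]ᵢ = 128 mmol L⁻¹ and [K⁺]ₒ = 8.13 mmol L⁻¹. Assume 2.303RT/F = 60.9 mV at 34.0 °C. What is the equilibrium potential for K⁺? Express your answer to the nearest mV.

-73 mV

E = (60.9/z) · log₁₀([K⁺]_out/[K⁺]_in) with z = +1.
= (60.9/1) · log₁₀(8.13/128) = 60.90 · log₁₀(0.06352)
= 60.90 · (-1.1971) = -72.90 mV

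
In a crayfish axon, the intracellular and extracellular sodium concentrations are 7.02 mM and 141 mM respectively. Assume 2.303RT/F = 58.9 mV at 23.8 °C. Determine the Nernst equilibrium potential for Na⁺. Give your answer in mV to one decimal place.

E = (58.9/z) · log₁₀([Na⁺]_out/[Na⁺]_in) with z = +1.
= (58.9/1) · log₁₀(141/7.02) = 58.90 · log₁₀(20.09)
= 58.90 · (1.3029) = 76.74 mV

76.7 mV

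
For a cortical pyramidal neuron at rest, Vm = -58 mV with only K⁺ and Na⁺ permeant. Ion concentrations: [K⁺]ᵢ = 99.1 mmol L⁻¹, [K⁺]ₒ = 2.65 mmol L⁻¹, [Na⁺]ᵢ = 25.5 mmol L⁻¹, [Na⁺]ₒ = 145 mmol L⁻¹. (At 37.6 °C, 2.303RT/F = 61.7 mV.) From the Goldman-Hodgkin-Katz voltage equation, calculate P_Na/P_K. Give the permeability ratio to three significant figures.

0.0614

Let α = P_Na/P_K. GHK: Vm = 61.7·log₁₀[(Kₒ + α·Naₒ)/(Kᵢ + α·Naᵢ)].
10^(Vm/61.7) = 10^(-58.0/61.7) = 0.11481
So 0.11481·(Kᵢ + α·Naᵢ) = Kₒ + α·Naₒ → α = (0.11481·99.1 − 2.65) / (145.0 − 0.11481·25.5)
α = (11.38 − 2.65) / (145.0 − 2.928) = 8.727/142.1 = 0.06143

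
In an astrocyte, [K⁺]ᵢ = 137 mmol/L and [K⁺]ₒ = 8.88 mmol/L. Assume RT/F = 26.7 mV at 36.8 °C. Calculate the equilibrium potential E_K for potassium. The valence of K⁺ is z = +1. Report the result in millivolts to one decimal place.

-73.1 mV

E = (26.7/z) · ln([K⁺]_out/[K⁺]_in) with z = +1.
= (26.7/1) · ln(8.88/137) = 26.70 · ln(0.06482)
= 26.70 · (-2.7362) = -73.06 mV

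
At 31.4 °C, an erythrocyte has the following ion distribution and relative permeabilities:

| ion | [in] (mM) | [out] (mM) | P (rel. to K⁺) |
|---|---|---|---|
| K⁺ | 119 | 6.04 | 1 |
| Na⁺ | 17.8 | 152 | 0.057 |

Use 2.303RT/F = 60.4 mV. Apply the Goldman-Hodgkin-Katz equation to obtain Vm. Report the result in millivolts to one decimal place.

-55.1 mV

Vm = 60.4 · log₁₀[(Σ P·[cation]ₒ + Σ P·[anion]ᵢ) / (Σ P·[cation]ᵢ + Σ P·[anion]ₒ)]
Numerator = 1×6.04 + 0.057×152 = 14.7
Denominator = 1×119 + 0.057×17.8 = 120
Vm = 60.4 · log₁₀(0.12252) = 60.4 × (-0.9118) = -55.07 mV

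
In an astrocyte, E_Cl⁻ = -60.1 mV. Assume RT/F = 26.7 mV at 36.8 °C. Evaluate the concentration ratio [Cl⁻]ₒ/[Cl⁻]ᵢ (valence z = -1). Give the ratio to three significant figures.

ln([out]/[in]) = E·z/(26.7) = -60.1 × -1 / 26.7 = 2.2509
[out]/[in] = e^(2.2509) = 9.497

9.50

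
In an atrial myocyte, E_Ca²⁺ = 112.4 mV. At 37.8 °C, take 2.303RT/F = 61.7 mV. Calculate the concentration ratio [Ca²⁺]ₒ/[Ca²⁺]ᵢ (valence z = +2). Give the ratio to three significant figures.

log₁₀([out]/[in]) = E·z/(61.7) = 112.4 × 2 / 61.7 = 3.6434
[out]/[in] = 10^(3.6434) = 4400

4400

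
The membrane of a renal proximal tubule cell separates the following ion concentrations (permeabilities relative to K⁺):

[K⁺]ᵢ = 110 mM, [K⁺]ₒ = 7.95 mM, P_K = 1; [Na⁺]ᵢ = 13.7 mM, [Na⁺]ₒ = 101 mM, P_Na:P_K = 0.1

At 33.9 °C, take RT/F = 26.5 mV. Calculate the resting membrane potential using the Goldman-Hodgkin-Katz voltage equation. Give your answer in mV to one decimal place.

-48.2 mV

Vm = 26.5 · ln[(Σ P·[cation]ₒ + Σ P·[anion]ᵢ) / (Σ P·[cation]ᵢ + Σ P·[anion]ₒ)]
Numerator = 1×7.95 + 0.1×101 = 18.05
Denominator = 1×110 + 0.1×13.7 = 111.4
Vm = 26.5 · ln(0.16207) = 26.5 × (-1.8197) = -48.22 mV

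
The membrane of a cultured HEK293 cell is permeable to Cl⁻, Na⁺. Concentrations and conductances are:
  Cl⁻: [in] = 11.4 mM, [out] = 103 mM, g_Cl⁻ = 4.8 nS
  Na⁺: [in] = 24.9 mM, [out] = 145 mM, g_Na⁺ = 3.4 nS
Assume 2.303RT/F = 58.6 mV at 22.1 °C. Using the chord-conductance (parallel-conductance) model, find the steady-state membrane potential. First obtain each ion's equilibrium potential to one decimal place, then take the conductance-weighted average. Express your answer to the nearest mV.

-14 mV

E_Cl⁻ = (58.6/-1)·log₁₀(103/11.4) = -56.0 mV
E_Na⁺ = (58.6/1)·log₁₀(145/24.9) = 44.8 mV
Vm = (Σ gᵢEᵢ)/(Σ gᵢ) = (4.8·-56.0 + 3.4·44.8) / (4.8 + 3.4)
= -116.48 / 8.2 = -14.20 mV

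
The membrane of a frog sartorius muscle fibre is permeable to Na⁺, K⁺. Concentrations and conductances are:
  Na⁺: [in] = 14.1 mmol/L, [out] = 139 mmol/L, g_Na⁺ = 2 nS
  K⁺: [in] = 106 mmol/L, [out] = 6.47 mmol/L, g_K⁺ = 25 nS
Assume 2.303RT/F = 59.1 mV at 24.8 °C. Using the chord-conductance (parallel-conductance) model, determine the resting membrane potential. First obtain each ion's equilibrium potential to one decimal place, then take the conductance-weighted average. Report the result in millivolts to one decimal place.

-62.1 mV

E_Na⁺ = (59.1/1)·log₁₀(139/14.1) = 58.7 mV
E_K⁺ = (59.1/1)·log₁₀(6.47/106) = -71.8 mV
Vm = (Σ gᵢEᵢ)/(Σ gᵢ) = (2·58.7 + 25·-71.8) / (2 + 25)
= -1677.60 / 27 = -62.13 mV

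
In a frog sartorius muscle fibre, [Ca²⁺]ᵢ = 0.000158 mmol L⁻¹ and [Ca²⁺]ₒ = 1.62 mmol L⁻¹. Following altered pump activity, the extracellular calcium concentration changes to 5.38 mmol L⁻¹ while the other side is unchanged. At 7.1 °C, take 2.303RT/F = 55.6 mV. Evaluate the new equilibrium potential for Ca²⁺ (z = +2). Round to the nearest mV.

After the shift: [Ca²⁺]_out = 5.38, [Ca²⁺]_in = 0.000158 mmol L⁻¹.
E_new = (55.6/2)·log₁₀(5.38/0.000158) = 27.80 · (4.5321) = 125.99 mV

126 mV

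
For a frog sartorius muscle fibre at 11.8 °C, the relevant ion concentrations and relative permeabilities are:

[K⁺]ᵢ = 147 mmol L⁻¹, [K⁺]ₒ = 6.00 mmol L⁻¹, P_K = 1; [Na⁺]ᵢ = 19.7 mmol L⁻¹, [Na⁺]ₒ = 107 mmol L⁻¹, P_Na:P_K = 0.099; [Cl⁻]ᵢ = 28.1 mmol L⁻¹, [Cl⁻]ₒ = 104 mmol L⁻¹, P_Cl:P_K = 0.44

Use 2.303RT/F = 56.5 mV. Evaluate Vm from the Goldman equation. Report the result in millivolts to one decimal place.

Vm = 56.5 · log₁₀[(Σ P·[cation]ₒ + Σ P·[anion]ᵢ) / (Σ P·[cation]ᵢ + Σ P·[anion]ₒ)]
Numerator = 1×6.00 + 0.099×107 + 0.44×28.1 = 28.96
Denominator = 1×147 + 0.099×19.7 + 0.44×104 = 194.7
Vm = 56.5 · log₁₀(0.14872) = 56.5 × (-0.8276) = -46.76 mV

-46.8 mV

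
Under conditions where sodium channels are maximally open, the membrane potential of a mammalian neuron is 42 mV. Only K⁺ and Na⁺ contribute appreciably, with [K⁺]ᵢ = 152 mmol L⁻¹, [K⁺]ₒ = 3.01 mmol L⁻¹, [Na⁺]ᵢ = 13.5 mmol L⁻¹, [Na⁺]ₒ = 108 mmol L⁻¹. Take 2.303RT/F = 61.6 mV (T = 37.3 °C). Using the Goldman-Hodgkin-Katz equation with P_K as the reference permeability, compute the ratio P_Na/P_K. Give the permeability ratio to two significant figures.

Let α = P_Na/P_K. GHK: Vm = 61.6·log₁₀[(Kₒ + α·Naₒ)/(Kᵢ + α·Naᵢ)].
10^(Vm/61.6) = 10^(42.0/61.6) = 4.8064
So 4.8064·(Kᵢ + α·Naᵢ) = Kₒ + α·Naₒ → α = (4.8064·152.0 − 3.01) / (108.0 − 4.8064·13.5)
α = (730.6 − 3.01) / (108.0 − 64.89) = 727.6/43.11 = 16.88

17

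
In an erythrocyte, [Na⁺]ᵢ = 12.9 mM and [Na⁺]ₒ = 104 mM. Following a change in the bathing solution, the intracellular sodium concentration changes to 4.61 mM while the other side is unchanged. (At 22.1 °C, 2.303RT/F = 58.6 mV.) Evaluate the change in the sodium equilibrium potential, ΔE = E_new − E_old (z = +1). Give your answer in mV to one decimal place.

26.2 mV

E_old = (58.6/1)·log₁₀(104/12.9) = 53.12 mV
E_new = (58.6/1)·log₁₀(104/4.61) = 79.31 mV
ΔE = 79.31 − (53.12) = 26.19 mV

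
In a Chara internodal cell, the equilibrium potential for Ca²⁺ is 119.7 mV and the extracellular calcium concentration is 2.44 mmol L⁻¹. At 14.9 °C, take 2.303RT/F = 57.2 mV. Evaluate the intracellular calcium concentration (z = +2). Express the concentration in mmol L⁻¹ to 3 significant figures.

0.000159 mmol L⁻¹

Nernst: E = (57.2/2) · log₁₀([out]/[in]), so log₁₀([out]/[in]) = 119.7 × 2 / 57.2 = 4.1853.
[out]/[in] = 10^(4.1853) = 1.532e+04.
[in] = 2.44 / 1.532e+04 = 0.0001592 mmol L⁻¹.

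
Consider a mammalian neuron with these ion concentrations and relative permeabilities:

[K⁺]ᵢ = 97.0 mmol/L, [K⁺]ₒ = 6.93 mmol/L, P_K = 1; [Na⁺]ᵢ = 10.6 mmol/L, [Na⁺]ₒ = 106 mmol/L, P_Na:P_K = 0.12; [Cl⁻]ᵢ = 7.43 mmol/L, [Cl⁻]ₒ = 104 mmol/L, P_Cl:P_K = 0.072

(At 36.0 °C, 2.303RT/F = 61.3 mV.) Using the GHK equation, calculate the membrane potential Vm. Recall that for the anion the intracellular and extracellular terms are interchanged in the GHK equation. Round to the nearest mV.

-44 mV

Vm = 61.3 · log₁₀[(Σ P·[cation]ₒ + Σ P·[anion]ᵢ) / (Σ P·[cation]ᵢ + Σ P·[anion]ₒ)]
Numerator = 1×6.93 + 0.12×106 + 0.072×7.43 = 20.18
Denominator = 1×97.0 + 0.12×10.6 + 0.072×104 = 105.8
Vm = 61.3 · log₁₀(0.19086) = 61.3 × (-0.7193) = -44.09 mV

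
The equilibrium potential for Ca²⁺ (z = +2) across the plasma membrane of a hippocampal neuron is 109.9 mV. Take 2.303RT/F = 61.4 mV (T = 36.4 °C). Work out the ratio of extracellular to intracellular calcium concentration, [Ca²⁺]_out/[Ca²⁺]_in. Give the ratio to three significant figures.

log₁₀([out]/[in]) = E·z/(61.4) = 109.9 × 2 / 61.4 = 3.5798
[out]/[in] = 10^(3.5798) = 3800

3800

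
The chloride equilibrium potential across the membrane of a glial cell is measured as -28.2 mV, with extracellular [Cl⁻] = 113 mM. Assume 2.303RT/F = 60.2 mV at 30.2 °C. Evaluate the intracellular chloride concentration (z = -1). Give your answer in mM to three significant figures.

38.4 mM

Nernst: E = (60.2/-1) · log₁₀([out]/[in]), so log₁₀([out]/[in]) = -28.2 × -1 / 60.2 = 0.4684.
[out]/[in] = 10^(0.4684) = 2.941.
[in] = 113 / 2.941 = 38.43 mM.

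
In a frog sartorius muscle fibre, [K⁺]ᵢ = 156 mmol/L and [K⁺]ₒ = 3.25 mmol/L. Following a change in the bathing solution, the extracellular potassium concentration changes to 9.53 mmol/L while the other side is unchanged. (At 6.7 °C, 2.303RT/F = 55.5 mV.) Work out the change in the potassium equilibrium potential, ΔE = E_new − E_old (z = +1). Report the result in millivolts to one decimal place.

E_old = (55.5/1)·log₁₀(3.25/156) = -93.31 mV
E_new = (55.5/1)·log₁₀(9.53/156) = -67.38 mV
ΔE = -67.38 − (-93.31) = 25.93 mV

25.9 mV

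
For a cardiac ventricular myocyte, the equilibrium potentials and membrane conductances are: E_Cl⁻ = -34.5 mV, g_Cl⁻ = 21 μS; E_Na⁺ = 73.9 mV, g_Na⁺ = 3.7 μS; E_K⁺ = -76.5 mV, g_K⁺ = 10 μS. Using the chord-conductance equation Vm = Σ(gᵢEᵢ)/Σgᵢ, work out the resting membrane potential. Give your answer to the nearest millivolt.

Σ gᵢEᵢ = 21·(-34.5) + 3.7·(73.9) + 10·(-76.5) = -1216.07
Σ gᵢ = 21 + 3.7 + 10 = 34.7
Vm = -1216.07 / 34.7 = -35.05 mV

-35 mV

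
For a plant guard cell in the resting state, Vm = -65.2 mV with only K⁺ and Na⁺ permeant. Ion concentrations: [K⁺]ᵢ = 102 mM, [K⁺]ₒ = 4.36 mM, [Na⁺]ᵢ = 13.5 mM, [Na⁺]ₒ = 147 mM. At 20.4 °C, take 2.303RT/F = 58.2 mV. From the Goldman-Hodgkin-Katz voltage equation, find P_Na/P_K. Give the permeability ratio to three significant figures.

Let α = P_Na/P_K. GHK: Vm = 58.2·log₁₀[(Kₒ + α·Naₒ)/(Kᵢ + α·Naᵢ)].
10^(Vm/58.2) = 10^(-65.2/58.2) = 0.07581
So 0.07581·(Kᵢ + α·Naᵢ) = Kₒ + α·Naₒ → α = (0.07581·102.0 − 4.36) / (147.0 − 0.07581·13.5)
α = (7.733 − 4.36) / (147.0 − 1.023) = 3.373/146 = 0.0231

0.0231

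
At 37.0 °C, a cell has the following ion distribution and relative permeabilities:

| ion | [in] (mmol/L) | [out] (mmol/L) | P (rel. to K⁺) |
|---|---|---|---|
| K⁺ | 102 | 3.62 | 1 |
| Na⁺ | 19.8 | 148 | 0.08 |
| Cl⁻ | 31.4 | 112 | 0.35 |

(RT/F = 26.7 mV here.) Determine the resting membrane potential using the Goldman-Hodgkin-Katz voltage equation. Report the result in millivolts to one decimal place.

-45.0 mV

Vm = 26.7 · ln[(Σ P·[cation]ₒ + Σ P·[anion]ᵢ) / (Σ P·[cation]ᵢ + Σ P·[anion]ₒ)]
Numerator = 1×3.62 + 0.08×148 + 0.35×31.4 = 26.45
Denominator = 1×102 + 0.08×19.8 + 0.35×112 = 142.8
Vm = 26.7 · ln(0.18524) = 26.7 × (-1.6861) = -45.02 mV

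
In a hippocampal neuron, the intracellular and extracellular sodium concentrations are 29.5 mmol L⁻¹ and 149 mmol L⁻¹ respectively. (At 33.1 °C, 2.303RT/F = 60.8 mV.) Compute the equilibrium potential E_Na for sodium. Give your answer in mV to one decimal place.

42.8 mV

E = (60.8/z) · log₁₀([Na⁺]_out/[Na⁺]_in) with z = +1.
= (60.8/1) · log₁₀(149/29.5) = 60.80 · log₁₀(5.051)
= 60.80 · (0.7034) = 42.76 mV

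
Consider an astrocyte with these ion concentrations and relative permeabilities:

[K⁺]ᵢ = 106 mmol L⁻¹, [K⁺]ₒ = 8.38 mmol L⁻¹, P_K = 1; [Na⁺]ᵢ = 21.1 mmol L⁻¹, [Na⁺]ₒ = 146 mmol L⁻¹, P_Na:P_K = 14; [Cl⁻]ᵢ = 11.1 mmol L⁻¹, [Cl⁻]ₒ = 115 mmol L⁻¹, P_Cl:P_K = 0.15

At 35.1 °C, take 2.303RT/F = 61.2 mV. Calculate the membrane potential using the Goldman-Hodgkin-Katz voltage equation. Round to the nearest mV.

42 mV

Vm = 61.2 · log₁₀[(Σ P·[cation]ₒ + Σ P·[anion]ᵢ) / (Σ P·[cation]ᵢ + Σ P·[anion]ₒ)]
Numerator = 1×8.38 + 14×146 + 0.15×11.1 = 2054
Denominator = 1×106 + 14×21.1 + 0.15×115 = 418.7
Vm = 61.2 · log₁₀(4.9064) = 61.2 × (0.6908) = 42.27 mV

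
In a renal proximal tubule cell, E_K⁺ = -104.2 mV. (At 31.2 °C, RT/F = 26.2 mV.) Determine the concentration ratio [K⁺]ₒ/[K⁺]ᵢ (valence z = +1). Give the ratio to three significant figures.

0.0187

ln([out]/[in]) = E·z/(26.2) = -104.2 × 1 / 26.2 = -3.9771
[out]/[in] = e^(-3.9771) = 0.01874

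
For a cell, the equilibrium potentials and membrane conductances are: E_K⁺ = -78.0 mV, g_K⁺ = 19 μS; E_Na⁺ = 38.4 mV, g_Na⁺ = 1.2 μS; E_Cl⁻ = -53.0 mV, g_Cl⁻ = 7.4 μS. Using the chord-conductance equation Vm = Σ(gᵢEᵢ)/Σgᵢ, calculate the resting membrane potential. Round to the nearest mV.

Σ gᵢEᵢ = 19·(-78.0) + 1.2·(38.4) + 7.4·(-53.0) = -1828.12
Σ gᵢ = 19 + 1.2 + 7.4 = 27.6
Vm = -1828.12 / 27.6 = -66.24 mV

-66 mV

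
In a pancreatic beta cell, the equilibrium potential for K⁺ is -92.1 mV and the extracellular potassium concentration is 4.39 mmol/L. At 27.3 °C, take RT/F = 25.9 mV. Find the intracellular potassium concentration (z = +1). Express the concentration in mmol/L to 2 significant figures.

Nernst: E = (25.9/1) · ln([out]/[in]), so ln([out]/[in]) = -92.1 × 1 / 25.9 = -3.5560.
[out]/[in] = e^(-3.5560) = 0.02855.
[in] = 4.39 / 0.02855 = 153.7 mmol/L.

150 mmol/L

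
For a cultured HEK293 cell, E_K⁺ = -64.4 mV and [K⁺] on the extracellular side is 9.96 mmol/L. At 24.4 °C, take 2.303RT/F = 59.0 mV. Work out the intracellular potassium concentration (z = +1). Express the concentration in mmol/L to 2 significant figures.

120 mmol/L

Nernst: E = (59.0/1) · log₁₀([out]/[in]), so log₁₀([out]/[in]) = -64.4 × 1 / 59.0 = -1.0915.
[out]/[in] = 10^(-1.0915) = 0.081.
[in] = 9.96 / 0.081 = 123 mmol/L.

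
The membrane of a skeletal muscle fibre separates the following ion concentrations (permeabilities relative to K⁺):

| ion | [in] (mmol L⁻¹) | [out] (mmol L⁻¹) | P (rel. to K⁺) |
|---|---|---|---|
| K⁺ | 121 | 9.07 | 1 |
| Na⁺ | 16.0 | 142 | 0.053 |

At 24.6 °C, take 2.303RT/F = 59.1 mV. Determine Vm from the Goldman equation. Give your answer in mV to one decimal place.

Vm = 59.1 · log₁₀[(Σ P·[cation]ₒ + Σ P·[anion]ᵢ) / (Σ P·[cation]ᵢ + Σ P·[anion]ₒ)]
Numerator = 1×9.07 + 0.053×142 = 16.6
Denominator = 1×121 + 0.053×16.0 = 121.8
Vm = 59.1 · log₁₀(0.1362) = 59.1 × (-0.8658) = -51.17 mV

-51.2 mV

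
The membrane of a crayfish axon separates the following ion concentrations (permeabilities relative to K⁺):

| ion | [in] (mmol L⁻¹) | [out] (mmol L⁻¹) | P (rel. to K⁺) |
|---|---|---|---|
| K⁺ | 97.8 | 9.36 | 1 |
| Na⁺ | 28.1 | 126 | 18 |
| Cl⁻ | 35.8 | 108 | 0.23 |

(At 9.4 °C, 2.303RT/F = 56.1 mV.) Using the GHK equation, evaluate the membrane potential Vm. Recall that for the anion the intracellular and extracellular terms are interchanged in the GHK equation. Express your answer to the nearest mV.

31 mV

Vm = 56.1 · log₁₀[(Σ P·[cation]ₒ + Σ P·[anion]ᵢ) / (Σ P·[cation]ᵢ + Σ P·[anion]ₒ)]
Numerator = 1×9.36 + 18×126 + 0.23×35.8 = 2286
Denominator = 1×97.8 + 18×28.1 + 0.23×108 = 628.4
Vm = 56.1 · log₁₀(3.6369) = 56.1 × (0.5607) = 31.46 mV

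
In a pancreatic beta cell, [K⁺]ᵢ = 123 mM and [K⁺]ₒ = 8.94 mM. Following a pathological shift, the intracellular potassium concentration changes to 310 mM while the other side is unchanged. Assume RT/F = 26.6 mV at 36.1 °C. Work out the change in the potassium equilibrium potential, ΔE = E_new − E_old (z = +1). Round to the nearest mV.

-25 mV

E_old = (26.6/1)·ln(8.94/123) = -69.74 mV
E_new = (26.6/1)·ln(8.94/310) = -94.32 mV
ΔE = -94.32 − (-69.74) = -24.59 mV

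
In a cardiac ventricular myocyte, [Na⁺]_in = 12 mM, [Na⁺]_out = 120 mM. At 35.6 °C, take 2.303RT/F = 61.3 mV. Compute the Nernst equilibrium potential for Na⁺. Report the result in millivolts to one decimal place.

61.3 mV

E = (61.3/z) · log₁₀([Na⁺]_out/[Na⁺]_in) with z = +1.
= (61.3/1) · log₁₀(120/12) = 61.30 · log₁₀(10)
= 61.30 · (1.0000) = 61.30 mV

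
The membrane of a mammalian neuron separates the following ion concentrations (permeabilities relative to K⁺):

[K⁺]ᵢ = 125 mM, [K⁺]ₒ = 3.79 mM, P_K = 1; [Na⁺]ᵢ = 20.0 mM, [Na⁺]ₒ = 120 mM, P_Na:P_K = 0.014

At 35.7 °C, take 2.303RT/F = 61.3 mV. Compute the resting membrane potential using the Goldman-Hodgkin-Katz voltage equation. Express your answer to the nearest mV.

Vm = 61.3 · log₁₀[(Σ P·[cation]ₒ + Σ P·[anion]ᵢ) / (Σ P·[cation]ᵢ + Σ P·[anion]ₒ)]
Numerator = 1×3.79 + 0.014×120 = 5.47
Denominator = 1×125 + 0.014×20.0 = 125.3
Vm = 61.3 · log₁₀(0.043662) = 61.3 × (-1.3599) = -83.36 mV

-83 mV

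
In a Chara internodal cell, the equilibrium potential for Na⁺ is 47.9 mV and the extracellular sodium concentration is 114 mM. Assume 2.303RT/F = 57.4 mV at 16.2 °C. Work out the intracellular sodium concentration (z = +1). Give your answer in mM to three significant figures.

Nernst: E = (57.4/1) · log₁₀([out]/[in]), so log₁₀([out]/[in]) = 47.9 × 1 / 57.4 = 0.8345.
[out]/[in] = 10^(0.8345) = 6.831.
[in] = 114 / 6.831 = 16.69 mM.

16.7 mM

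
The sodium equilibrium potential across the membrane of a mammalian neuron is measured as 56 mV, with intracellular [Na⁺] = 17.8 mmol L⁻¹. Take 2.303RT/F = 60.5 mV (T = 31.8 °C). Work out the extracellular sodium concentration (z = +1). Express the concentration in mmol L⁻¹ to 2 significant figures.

150 mmol L⁻¹

Nernst: E = (60.5/1) · log₁₀([out]/[in]), so log₁₀([out]/[in]) = 56.0 × 1 / 60.5 = 0.9256.
[out]/[in] = 10^(0.9256) = 8.426.
[out] = 8.426 × 17.8 = 150 mmol L⁻¹.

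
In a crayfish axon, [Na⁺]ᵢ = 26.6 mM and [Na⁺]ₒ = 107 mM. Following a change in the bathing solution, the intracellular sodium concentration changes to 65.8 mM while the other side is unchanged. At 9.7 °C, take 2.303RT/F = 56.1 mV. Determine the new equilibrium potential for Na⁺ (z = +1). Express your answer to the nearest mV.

12 mV

After the shift: [Na⁺]_out = 107, [Na⁺]_in = 65.8 mM.
E_new = (56.1/1)·log₁₀(107/65.8) = 56.10 · (0.2112) = 11.85 mV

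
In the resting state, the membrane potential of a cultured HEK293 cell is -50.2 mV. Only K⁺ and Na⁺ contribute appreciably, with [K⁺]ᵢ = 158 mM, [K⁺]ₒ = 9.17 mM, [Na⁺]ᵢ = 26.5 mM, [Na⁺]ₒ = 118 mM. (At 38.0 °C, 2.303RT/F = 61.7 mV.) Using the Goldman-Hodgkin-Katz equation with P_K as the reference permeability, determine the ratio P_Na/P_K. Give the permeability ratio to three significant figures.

Let α = P_Na/P_K. GHK: Vm = 61.7·log₁₀[(Kₒ + α·Naₒ)/(Kᵢ + α·Naᵢ)].
10^(Vm/61.7) = 10^(-50.2/61.7) = 0.1536
So 0.1536·(Kᵢ + α·Naᵢ) = Kₒ + α·Naₒ → α = (0.1536·158.0 − 9.17) / (118.0 − 0.1536·26.5)
α = (24.27 − 9.17) / (118.0 − 4.07) = 15.1/113.9 = 0.1325

0.133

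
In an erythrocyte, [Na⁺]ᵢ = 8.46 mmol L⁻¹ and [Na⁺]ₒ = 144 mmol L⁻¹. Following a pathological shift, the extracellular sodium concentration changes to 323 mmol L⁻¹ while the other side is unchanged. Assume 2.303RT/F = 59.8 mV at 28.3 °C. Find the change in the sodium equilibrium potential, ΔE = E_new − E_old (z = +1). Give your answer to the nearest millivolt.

E_old = (59.8/1)·log₁₀(144/8.46) = 73.61 mV
E_new = (59.8/1)·log₁₀(323/8.46) = 94.59 mV
ΔE = 94.59 − (73.61) = 20.98 mV

21 mV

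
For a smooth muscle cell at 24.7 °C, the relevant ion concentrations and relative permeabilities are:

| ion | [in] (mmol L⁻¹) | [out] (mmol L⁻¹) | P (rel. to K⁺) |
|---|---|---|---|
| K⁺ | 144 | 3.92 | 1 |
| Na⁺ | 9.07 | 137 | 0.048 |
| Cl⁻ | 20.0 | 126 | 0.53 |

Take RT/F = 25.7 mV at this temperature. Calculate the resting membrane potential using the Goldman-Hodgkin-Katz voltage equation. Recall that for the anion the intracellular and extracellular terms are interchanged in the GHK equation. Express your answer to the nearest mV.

Vm = 25.7 · ln[(Σ P·[cation]ₒ + Σ P·[anion]ᵢ) / (Σ P·[cation]ᵢ + Σ P·[anion]ₒ)]
Numerator = 1×3.92 + 0.048×137 + 0.53×20.0 = 21.1
Denominator = 1×144 + 0.048×9.07 + 0.53×126 = 211.2
Vm = 25.7 · ln(0.099879) = 25.7 × (-2.3038) = -59.21 mV

-59 mV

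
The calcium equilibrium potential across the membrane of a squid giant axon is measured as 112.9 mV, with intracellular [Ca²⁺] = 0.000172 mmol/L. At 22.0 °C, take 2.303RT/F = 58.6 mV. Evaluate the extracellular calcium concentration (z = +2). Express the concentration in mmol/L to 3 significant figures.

Nernst: E = (58.6/2) · log₁₀([out]/[in]), so log₁₀([out]/[in]) = 112.9 × 2 / 58.6 = 3.8532.
[out]/[in] = 10^(3.8532) = 7133.
[out] = 7133 × 0.000172 = 1.227 mmol/L.

1.23 mmol/L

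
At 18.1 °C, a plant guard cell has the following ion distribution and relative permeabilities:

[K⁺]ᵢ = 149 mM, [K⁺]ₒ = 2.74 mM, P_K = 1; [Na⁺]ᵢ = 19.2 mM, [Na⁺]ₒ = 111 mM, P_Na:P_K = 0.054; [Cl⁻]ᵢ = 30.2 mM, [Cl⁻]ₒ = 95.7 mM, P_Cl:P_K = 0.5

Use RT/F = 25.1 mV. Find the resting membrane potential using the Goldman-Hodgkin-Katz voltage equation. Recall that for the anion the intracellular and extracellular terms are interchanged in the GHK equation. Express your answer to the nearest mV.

Vm = 25.1 · ln[(Σ P·[cation]ₒ + Σ P·[anion]ᵢ) / (Σ P·[cation]ᵢ + Σ P·[anion]ₒ)]
Numerator = 1×2.74 + 0.054×111 + 0.5×30.2 = 23.83
Denominator = 1×149 + 0.054×19.2 + 0.5×95.7 = 197.9
Vm = 25.1 · ln(0.12044) = 25.1 × (-2.1166) = -53.13 mV

-53 mV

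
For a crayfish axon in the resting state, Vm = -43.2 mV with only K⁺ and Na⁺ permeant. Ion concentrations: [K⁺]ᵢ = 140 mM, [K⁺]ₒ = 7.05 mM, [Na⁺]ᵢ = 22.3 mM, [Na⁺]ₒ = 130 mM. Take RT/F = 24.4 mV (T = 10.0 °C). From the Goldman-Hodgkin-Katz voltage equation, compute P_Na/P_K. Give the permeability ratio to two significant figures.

Let α = P_Na/P_K. GHK: Vm = 24.4·ln[(Kₒ + α·Naₒ)/(Kᵢ + α·Naᵢ)].
e^(Vm/24.4) = e^(-43.2/24.4) = 0.17025
So 0.17025·(Kᵢ + α·Naᵢ) = Kₒ + α·Naₒ → α = (0.17025·140.0 − 7.05) / (130.0 − 0.17025·22.3)
α = (23.83 − 7.05) / (130.0 − 3.797) = 16.78/126.2 = 0.133

0.13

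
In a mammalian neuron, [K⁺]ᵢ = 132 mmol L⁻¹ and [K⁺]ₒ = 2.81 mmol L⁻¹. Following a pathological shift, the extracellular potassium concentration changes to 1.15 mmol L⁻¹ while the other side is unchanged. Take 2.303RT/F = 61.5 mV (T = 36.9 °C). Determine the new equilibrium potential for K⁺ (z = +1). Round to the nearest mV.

After the shift: [K⁺]_out = 1.15, [K⁺]_in = 132 mmol L⁻¹.
E_new = (61.5/1)·log₁₀(1.15/132) = 61.50 · (-2.0599) = -126.68 mV

-127 mV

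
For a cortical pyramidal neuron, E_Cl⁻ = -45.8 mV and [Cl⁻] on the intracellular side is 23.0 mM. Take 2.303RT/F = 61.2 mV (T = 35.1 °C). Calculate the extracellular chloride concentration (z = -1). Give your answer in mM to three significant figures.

Nernst: E = (61.2/-1) · log₁₀([out]/[in]), so log₁₀([out]/[in]) = -45.8 × -1 / 61.2 = 0.7484.
[out]/[in] = 10^(0.7484) = 5.602.
[out] = 5.602 × 23.0 = 128.9 mM.

129 mM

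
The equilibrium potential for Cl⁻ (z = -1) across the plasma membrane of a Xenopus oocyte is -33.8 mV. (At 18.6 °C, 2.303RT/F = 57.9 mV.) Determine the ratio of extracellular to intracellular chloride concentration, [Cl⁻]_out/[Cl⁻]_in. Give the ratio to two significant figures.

3.8

log₁₀([out]/[in]) = E·z/(57.9) = -33.8 × -1 / 57.9 = 0.5838
[out]/[in] = 10^(0.5838) = 3.835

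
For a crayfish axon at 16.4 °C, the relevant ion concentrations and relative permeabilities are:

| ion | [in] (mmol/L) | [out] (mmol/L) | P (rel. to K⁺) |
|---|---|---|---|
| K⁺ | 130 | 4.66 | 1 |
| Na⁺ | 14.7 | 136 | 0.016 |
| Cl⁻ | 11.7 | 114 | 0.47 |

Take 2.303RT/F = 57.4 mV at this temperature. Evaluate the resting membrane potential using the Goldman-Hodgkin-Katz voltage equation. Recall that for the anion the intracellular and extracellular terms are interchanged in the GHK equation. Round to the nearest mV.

-67 mV

Vm = 57.4 · log₁₀[(Σ P·[cation]ₒ + Σ P·[anion]ᵢ) / (Σ P·[cation]ᵢ + Σ P·[anion]ₒ)]
Numerator = 1×4.66 + 0.016×136 + 0.47×11.7 = 12.34
Denominator = 1×130 + 0.016×14.7 + 0.47×114 = 183.8
Vm = 57.4 · log₁₀(0.067105) = 57.4 × (-1.1732) = -67.34 mV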